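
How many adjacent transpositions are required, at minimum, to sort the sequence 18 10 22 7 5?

The minimum number of adjacent swaps to sort an array equals its inversion count, since every such swap removes exactly one inversion.
Count inversions — for each element, later elements that are smaller:
18: 10, 7, 5 → 3
10: 7, 5 → 2
22: 7, 5 → 2
7: 5 → 1
5: none → 0
Total inversions: 3 + 2 + 2 + 1 + 0 = 8

8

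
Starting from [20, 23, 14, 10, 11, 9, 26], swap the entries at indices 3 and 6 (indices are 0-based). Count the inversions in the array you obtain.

Positions 3 and 6 hold 10 and 26; after swapping, the array is [20, 23, 14, 26, 11, 9, 10].
Element-by-element contributions:
20: 4
23: 4
14: 3
26: 3
11: 2
9: 0
10: 0
Sum: 4 + 4 + 3 + 3 + 2 + 0 + 0 = 16

16 inversions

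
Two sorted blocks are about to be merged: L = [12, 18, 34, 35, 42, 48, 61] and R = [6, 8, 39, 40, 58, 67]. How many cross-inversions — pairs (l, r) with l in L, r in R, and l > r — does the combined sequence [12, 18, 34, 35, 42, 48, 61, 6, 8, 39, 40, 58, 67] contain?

21 split inversions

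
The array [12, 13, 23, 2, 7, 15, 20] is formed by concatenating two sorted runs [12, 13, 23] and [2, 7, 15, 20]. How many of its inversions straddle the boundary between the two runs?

Count, for every r in R, how many entries of L exceed r:
r = 2: 12, 13, 23 → 3
r = 7: 12, 13, 23 → 3
r = 15: 23 → 1
r = 20: 23 → 1
Cross-inversions: 3 + 3 + 1 + 1 = 8

Cross-inversions: 8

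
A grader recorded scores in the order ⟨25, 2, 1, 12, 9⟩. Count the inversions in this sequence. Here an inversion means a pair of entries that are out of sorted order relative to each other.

6

For each element, count later entries that are smaller:
25: 4
2: 1
1: 0
12: 1
9: 0
Sum: 4 + 1 + 0 + 1 + 0 = 6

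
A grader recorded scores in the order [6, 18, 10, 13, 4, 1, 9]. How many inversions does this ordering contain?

Sweep left to right; for each value list the smaller values that follow it:
6: 2
18: 5
10: 3
13: 3
4: 1
1: 0
9: 0
Sum: 2 + 5 + 3 + 3 + 1 + 0 + 0 = 14

Inversions: 14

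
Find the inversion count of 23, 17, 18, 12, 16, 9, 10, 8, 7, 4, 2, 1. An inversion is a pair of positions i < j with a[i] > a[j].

For each element, count later entries that are smaller:
23 → 17, 18, 12, 16, 9, 10, 8, 7, 4, 2, 1 → 11
17 → 12, 16, 9, 10, 8, 7, 4, 2, 1 → 9
18 → 12, 16, 9, 10, 8, 7, 4, 2, 1 → 9
12 → 9, 10, 8, 7, 4, 2, 1 → 7
16 → 9, 10, 8, 7, 4, 2, 1 → 7
9 → 8, 7, 4, 2, 1 → 5
10 → 8, 7, 4, 2, 1 → 5
8 → 7, 4, 2, 1 → 4
7 → 4, 2, 1 → 3
4 → 2, 1 → 2
2 → 1 → 1
1 → none → 0
Sum: 11 + 9 + 9 + 7 + 7 + 5 + 5 + 4 + 3 + 2 + 1 + 0 = 63

63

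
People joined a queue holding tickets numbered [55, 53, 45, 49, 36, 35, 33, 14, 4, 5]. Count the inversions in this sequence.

For each element, count later entries that are smaller:
55 → 53, 45, 49, 36, 35, 33, 14, 4, 5 → 9
53 → 45, 49, 36, 35, 33, 14, 4, 5 → 8
45 → 36, 35, 33, 14, 4, 5 → 6
49 → 36, 35, 33, 14, 4, 5 → 6
36 → 35, 33, 14, 4, 5 → 5
35 → 33, 14, 4, 5 → 4
33 → 14, 4, 5 → 3
14 → 4, 5 → 2
4 → none → 0
5 → none → 0
Sum: 9 + 8 + 6 + 6 + 5 + 4 + 3 + 2 + 0 + 0 = 43

43 out-of-order pairs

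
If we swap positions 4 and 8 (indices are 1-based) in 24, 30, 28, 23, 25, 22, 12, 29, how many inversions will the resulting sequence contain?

Inversions: 21

Positions 4 and 8 hold 23 and 29; after swapping, the array is [24, 30, 28, 29, 25, 22, 12, 23].
For each element, count later entries that are smaller:
24 → 22, 12, 23 → 3
30 → 28, 29, 25, 22, 12, 23 → 6
28 → 25, 22, 12, 23 → 4
29 → 25, 22, 12, 23 → 4
25 → 22, 12, 23 → 3
22 → 12 → 1
12 → none → 0
23 → none → 0
Sum: 3 + 6 + 4 + 4 + 3 + 1 + 0 + 0 = 21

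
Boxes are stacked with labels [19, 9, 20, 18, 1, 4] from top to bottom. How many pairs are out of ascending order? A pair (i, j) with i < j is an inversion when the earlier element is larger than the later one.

11

Sweep left to right; for each value list the smaller values that follow it:
19: 4
9: 2
20: 3
18: 2
1: 0
4: 0
Sum: 4 + 2 + 3 + 2 + 0 + 0 = 11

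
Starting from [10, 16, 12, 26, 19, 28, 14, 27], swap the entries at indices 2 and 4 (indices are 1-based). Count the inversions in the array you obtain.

8 inversions

Positions 2 and 4 hold 16 and 26; after swapping, the array is [10, 26, 12, 16, 19, 28, 14, 27].
Sweep left to right; for each value list the smaller values that follow it:
10 → none → 0
26 → 12, 16, 19, 14 → 4
12 → none → 0
16 → 14 → 1
19 → 14 → 1
28 → 14, 27 → 2
14 → none → 0
27 → none → 0
Sum: 0 + 4 + 0 + 1 + 1 + 2 + 0 + 0 = 8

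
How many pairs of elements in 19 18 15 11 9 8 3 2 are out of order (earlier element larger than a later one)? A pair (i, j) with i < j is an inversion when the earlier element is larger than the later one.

28

Count, for each position, how many later elements it exceeds:
19 → 18, 15, 11, 9, 8, 3, 2 → 7
18 → 15, 11, 9, 8, 3, 2 → 6
15 → 11, 9, 8, 3, 2 → 5
11 → 9, 8, 3, 2 → 4
9 → 8, 3, 2 → 3
8 → 3, 2 → 2
3 → 2 → 1
2 → none → 0
Sum: 7 + 6 + 5 + 4 + 3 + 2 + 1 + 0 = 28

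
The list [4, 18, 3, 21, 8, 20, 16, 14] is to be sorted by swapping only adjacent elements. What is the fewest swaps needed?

12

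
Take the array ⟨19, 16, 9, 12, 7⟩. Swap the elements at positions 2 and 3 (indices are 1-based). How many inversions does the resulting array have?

8 inversions

Positions 2 and 3 hold 16 and 9; after swapping, the array is [19, 9, 16, 12, 7].
Count, for each position, how many later elements it exceeds:
19 → 9, 16, 12, 7 → 4
9 → 7 → 1
16 → 12, 7 → 2
12 → 7 → 1
7 → none → 0
Sum: 4 + 1 + 2 + 1 + 0 = 8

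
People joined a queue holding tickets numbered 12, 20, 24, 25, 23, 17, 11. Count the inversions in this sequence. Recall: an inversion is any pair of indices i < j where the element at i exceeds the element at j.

12

Sweep left to right; for each value list the smaller values that follow it:
12: 1
20: 2
24: 3
25: 3
23: 2
17: 1
11: 0
Sum: 1 + 2 + 3 + 3 + 2 + 1 + 0 = 12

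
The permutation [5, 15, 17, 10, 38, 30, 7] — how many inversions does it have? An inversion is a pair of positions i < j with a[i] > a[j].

Inversion pairs (indices are 1-based):
(2,4): 15 > 10
(2,7): 15 > 7
(3,4): 17 > 10
(3,7): 17 > 7
(4,7): 10 > 7
(5,6): 38 > 30
(5,7): 38 > 7
(6,7): 30 > 7
That's 8 pairs.

Inversions: 8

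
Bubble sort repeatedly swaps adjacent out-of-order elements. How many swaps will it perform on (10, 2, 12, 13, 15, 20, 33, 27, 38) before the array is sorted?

The minimum number of adjacent swaps to sort an array equals its inversion count, since every such swap removes exactly one inversion.
Count inversions — for each element, later elements that are smaller:
10: 2 → 1
2: none → 0
12: none → 0
13: none → 0
15: none → 0
20: none → 0
33: 27 → 1
27: none → 0
38: none → 0
Total inversions: 1 + 0 + 0 + 0 + 0 + 0 + 1 + 0 + 0 = 2

2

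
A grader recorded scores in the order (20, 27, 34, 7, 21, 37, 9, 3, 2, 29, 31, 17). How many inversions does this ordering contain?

Count, for each position, how many later elements it exceeds:
20: 5
27: 6
34: 8
7: 2
21: 4
37: 6
9: 2
3: 1
2: 0
29: 1
31: 1
17: 0
Sum: 5 + 6 + 8 + 2 + 4 + 6 + 2 + 1 + 0 + 1 + 1 + 0 = 36

36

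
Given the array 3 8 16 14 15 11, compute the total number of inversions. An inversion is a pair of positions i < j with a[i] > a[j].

Listing every pair i<j with a[i]>a[j] (using 1-based positions):
(3,4): 16 > 14
(3,5): 16 > 15
(3,6): 16 > 11
(4,6): 14 > 11
(5,6): 15 > 11
That's 5 pairs.

There are 5 inversions.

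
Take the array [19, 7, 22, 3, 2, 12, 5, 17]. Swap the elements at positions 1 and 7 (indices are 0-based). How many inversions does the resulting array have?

Inversions: 19

Positions 1 and 7 hold 7 and 17; after swapping, the array is [19, 17, 22, 3, 2, 12, 5, 7].
For each element, count later entries that are smaller:
19 → 17, 3, 2, 12, 5, 7 → 6
17 → 3, 2, 12, 5, 7 → 5
22 → 3, 2, 12, 5, 7 → 5
3 → 2 → 1
2 → none → 0
12 → 5, 7 → 2
5 → none → 0
7 → none → 0
Sum: 6 + 5 + 5 + 1 + 0 + 2 + 0 + 0 = 19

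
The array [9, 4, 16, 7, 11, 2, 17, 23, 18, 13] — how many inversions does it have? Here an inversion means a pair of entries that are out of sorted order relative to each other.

Count, for each position, how many later elements it exceeds:
9 → 4, 7, 2 → 3
4 → 2 → 1
16 → 7, 11, 2, 13 → 4
7 → 2 → 1
11 → 2 → 1
2 → none → 0
17 → 13 → 1
23 → 18, 13 → 2
18 → 13 → 1
13 → none → 0
Sum: 3 + 1 + 4 + 1 + 1 + 0 + 1 + 2 + 1 + 0 = 14

14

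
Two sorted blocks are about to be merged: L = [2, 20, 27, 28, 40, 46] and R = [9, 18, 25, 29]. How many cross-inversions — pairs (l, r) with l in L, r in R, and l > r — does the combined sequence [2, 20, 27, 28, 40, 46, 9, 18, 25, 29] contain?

Count, for every r in R, how many entries of L exceed r:
r = 9: 20, 27, 28, 40, 46 → 5
r = 18: 20, 27, 28, 40, 46 → 5
r = 25: 27, 28, 40, 46 → 4
r = 29: 40, 46 → 2
Cross-inversions: 5 + 5 + 4 + 2 = 16

16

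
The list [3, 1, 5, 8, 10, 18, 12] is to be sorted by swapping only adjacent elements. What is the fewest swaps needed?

There are 2 swaps.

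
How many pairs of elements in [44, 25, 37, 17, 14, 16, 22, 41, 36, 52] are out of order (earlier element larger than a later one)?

Out-of-order pairs: 20

For each element, count later entries that are smaller:
44 → 25, 37, 17, 14, 16, 22, 41, 36 → 8
25 → 17, 14, 16, 22 → 4
37 → 17, 14, 16, 22, 36 → 5
17 → 14, 16 → 2
14 → none → 0
16 → none → 0
22 → none → 0
41 → 36 → 1
36 → none → 0
52 → none → 0
Sum: 8 + 4 + 5 + 2 + 0 + 0 + 0 + 1 + 0 + 0 = 20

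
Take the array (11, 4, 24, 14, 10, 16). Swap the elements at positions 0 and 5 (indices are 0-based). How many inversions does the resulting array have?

There are 9 inversions.

Positions 0 and 5 hold 11 and 16; after swapping, the array is [16, 4, 24, 14, 10, 11].
Sweep left to right; for each value list the smaller values that follow it:
16: 4
4: 0
24: 3
14: 2
10: 0
11: 0
Sum: 4 + 0 + 3 + 2 + 0 + 0 = 9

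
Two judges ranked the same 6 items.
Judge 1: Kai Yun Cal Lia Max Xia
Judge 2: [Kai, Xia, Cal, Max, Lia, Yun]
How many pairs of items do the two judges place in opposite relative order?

8 discordant pairs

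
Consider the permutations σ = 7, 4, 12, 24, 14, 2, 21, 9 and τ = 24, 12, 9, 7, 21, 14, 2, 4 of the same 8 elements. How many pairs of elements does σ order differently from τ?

15 discordant pairs

Assign each item its position (1..8) in the first ordering, then rewrite the second ordering as that position sequence:
positions: 7→1, 4→2, 12→3, 24→4, 14→5, 2→6, 21→7, 9→8
second ordering as positions: [4, 3, 8, 1, 7, 5, 6, 2]
Discordant pairs = inversions in this position sequence.
4: 3, 1, 2 → 3
3: 1, 2 → 2
8: 1, 7, 5, 6, 2 → 5
1: 0
7: 5, 6, 2 → 3
5: 2 → 1
6: 2 → 1
2: 0
Total: 3 + 2 + 5 + 0 + 3 + 1 + 1 + 0 = 15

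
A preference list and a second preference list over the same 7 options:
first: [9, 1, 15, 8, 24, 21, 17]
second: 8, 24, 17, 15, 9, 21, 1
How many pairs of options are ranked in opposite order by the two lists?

13

Assign each item its position (1..7) in the first ordering, then rewrite the second ordering as that position sequence:
positions: 9→1, 1→2, 15→3, 8→4, 24→5, 21→6, 17→7
second ordering as positions: [4, 5, 7, 3, 1, 6, 2]
Discordant pairs = inversions in this position sequence.
4: 3, 1, 2 → 3
5: 3, 1, 2 → 3
7: 3, 1, 6, 2 → 4
3: 1, 2 → 2
1: 0
6: 2 → 1
2: 0
Total: 3 + 3 + 4 + 2 + 0 + 1 + 0 = 13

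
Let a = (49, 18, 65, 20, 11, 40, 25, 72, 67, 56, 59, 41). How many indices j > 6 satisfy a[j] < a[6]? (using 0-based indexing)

0

The element at index 6 is 25.
Elements after it: 72, 67, 56, 59, 41
None of them are smaller than 25.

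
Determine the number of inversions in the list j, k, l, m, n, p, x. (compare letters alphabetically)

0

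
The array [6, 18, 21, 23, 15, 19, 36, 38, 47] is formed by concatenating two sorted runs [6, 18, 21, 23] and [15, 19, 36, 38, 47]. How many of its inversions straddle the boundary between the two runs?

5

Count, for every r in R, how many entries of L exceed r:
r = 15: 18, 21, 23 → 3
r = 19: 21, 23 → 2
r = 36: none → 0
r = 38: none → 0
r = 47: none → 0
Cross-inversions: 3 + 2 + 0 + 0 + 0 = 5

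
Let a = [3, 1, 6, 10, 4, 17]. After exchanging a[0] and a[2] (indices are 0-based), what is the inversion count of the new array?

Positions 0 and 2 hold 3 and 6; after swapping, the array is [6, 1, 3, 10, 4, 17].
Element-by-element contributions:
6 → 1, 3, 4 → 3
1 → none → 0
3 → none → 0
10 → 4 → 1
4 → none → 0
17 → none → 0
Sum: 3 + 0 + 0 + 1 + 0 + 0 = 4

4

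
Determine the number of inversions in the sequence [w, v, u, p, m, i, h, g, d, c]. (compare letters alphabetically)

Element-by-element contributions:
w: 9
v: 8
u: 7
p: 6
m: 5
i: 4
h: 3
g: 2
d: 1
c: 0
Sum: 9 + 8 + 7 + 6 + 5 + 4 + 3 + 2 + 1 + 0 = 45

45 inversions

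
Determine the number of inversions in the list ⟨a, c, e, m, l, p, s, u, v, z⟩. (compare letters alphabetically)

1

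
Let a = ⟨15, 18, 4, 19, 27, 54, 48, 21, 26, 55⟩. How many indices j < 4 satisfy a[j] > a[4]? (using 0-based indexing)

0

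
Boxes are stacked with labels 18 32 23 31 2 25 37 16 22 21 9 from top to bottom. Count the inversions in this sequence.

34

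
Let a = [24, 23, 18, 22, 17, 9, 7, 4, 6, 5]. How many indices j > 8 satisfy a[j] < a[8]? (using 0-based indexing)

1

The element at index 8 is 6.
Elements after it: 5
Those smaller than 6: 5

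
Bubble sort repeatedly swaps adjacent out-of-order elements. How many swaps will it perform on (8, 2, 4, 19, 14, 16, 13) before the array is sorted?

7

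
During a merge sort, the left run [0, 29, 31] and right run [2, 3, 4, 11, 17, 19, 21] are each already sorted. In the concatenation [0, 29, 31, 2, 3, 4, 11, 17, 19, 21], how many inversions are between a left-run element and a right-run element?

Count, for every r in R, how many entries of L exceed r:
r = 2: 29, 31 → 2
r = 3: 29, 31 → 2
r = 4: 29, 31 → 2
r = 11: 29, 31 → 2
r = 17: 29, 31 → 2
r = 19: 29, 31 → 2
r = 21: 29, 31 → 2
Cross-inversions: 2 + 2 + 2 + 2 + 2 + 2 + 2 = 14

14 split inversions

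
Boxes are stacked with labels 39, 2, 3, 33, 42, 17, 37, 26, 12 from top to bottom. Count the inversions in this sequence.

18

For each element, count later entries that are smaller:
39 → 2, 3, 33, 17, 37, 26, 12 → 7
2 → none → 0
3 → none → 0
33 → 17, 26, 12 → 3
42 → 17, 37, 26, 12 → 4
17 → 12 → 1
37 → 26, 12 → 2
26 → 12 → 1
12 → none → 0
Sum: 7 + 0 + 0 + 3 + 4 + 1 + 2 + 1 + 0 = 18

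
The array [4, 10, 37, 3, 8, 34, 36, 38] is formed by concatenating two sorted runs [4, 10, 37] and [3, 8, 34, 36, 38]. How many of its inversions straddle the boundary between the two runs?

There are 7 cross-inversions.

Count, for every r in R, how many entries of L exceed r:
r = 3: 4, 10, 37 → 3
r = 8: 10, 37 → 2
r = 34: 37 → 1
r = 36: 37 → 1
r = 38: none → 0
Cross-inversions: 3 + 2 + 1 + 1 + 0 = 7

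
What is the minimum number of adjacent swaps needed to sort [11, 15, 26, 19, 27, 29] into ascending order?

1

The minimum number of adjacent swaps to sort an array equals its inversion count, since every such swap removes exactly one inversion.
Count inversions — for each element, later elements that are smaller:
11: none → 0
15: none → 0
26: 19 → 1
19: none → 0
27: none → 0
29: none → 0
Total inversions: 0 + 0 + 1 + 0 + 0 + 0 = 1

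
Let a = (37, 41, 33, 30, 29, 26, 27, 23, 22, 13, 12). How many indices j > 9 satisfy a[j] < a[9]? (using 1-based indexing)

The element at index 9 is 22.
Elements after it: 13, 12
Those smaller than 22: 13, 12

2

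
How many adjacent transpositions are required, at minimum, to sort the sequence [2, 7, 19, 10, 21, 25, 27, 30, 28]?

The minimum number of adjacent swaps to sort an array equals its inversion count, since every such swap removes exactly one inversion.
Count inversions — for each element, later elements that are smaller:
2: none → 0
7: none → 0
19: 10 → 1
10: none → 0
21: none → 0
25: none → 0
27: none → 0
30: 28 → 1
28: none → 0
Total inversions: 0 + 0 + 1 + 0 + 0 + 0 + 0 + 1 + 0 = 2

Swaps: 2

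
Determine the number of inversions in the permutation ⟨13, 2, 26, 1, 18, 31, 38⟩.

Out-of-order index pairs (1-indexed):
(1,2): 13 > 2
(1,4): 13 > 1
(2,4): 2 > 1
(3,4): 26 > 1
(3,5): 26 > 18
That's 5 pairs.

5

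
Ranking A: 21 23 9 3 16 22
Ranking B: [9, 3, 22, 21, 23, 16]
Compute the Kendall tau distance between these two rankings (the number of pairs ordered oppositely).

Assign each item its position (1..6) in the first ordering, then rewrite the second ordering as that position sequence:
positions: 21→1, 23→2, 9→3, 3→4, 16→5, 22→6
second ordering as positions: [3, 4, 6, 1, 2, 5]
Discordant pairs = inversions in this position sequence.
3: 1, 2 → 2
4: 1, 2 → 2
6: 1, 2, 5 → 3
1: 0
2: 0
5: 0
Total: 2 + 2 + 3 + 0 + 0 + 0 = 7

7 discordant pairs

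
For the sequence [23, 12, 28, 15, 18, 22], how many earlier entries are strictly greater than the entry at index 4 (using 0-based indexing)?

2 such elements

The element at index 4 is 18.
Elements before it: 23, 12, 28, 15
Those larger than 18: 23, 28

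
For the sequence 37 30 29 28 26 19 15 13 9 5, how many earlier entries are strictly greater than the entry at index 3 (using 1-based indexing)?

The element at index 3 is 29.
Elements before it: 37, 30
Those larger than 29: 37, 30

2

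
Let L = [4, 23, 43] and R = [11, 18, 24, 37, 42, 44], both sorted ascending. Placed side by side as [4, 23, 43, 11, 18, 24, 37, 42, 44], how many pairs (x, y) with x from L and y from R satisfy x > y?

Take each right-half value and tally the left-half values above it:
r = 11: 23, 43 → 2
r = 18: 23, 43 → 2
r = 24: 43 → 1
r = 37: 43 → 1
r = 42: 43 → 1
r = 44: none → 0
Cross-inversions: 2 + 2 + 1 + 1 + 1 + 0 = 7

7 cross-inversions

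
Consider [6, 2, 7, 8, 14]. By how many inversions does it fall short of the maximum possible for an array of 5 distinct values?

Maximum inversions for 5 distinct elements is C(5, 2) = 5·4/2 = 10.
Current inversions — for each element, count later smaller elements:
6: 1
2: 0
7: 0
8: 0
14: 0
Current total: 1 + 0 + 0 + 0 + 0 = 1
Shortfall: 10 − 1 = 9

9 inversions short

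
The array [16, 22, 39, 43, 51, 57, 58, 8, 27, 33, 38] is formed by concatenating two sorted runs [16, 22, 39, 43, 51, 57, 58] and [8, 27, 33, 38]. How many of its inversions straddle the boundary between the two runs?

For each element r of the right run, count left-run elements greater than r:
r = 8: 16, 22, 39, 43, 51, 57, 58 → 7
r = 27: 39, 43, 51, 57, 58 → 5
r = 33: 39, 43, 51, 57, 58 → 5
r = 38: 39, 43, 51, 57, 58 → 5
Cross-inversions: 7 + 5 + 5 + 5 = 22

22 split inversions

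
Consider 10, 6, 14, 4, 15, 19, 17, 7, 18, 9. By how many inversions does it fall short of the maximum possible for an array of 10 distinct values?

28 inversions short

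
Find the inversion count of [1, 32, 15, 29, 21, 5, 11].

12

Inversion pairs (indices are 1-based):
(2,3): 32 > 15
(2,4): 32 > 29
(2,5): 32 > 21
(2,6): 32 > 5
(2,7): 32 > 11
(3,6): 15 > 5
(3,7): 15 > 11
(4,5): 29 > 21
(4,6): 29 > 5
(4,7): 29 > 11
(5,6): 21 > 5
(5,7): 21 > 11
That's 12 pairs.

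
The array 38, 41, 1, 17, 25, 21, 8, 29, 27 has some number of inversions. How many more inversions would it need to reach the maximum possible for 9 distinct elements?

17

Maximum inversions for 9 distinct elements is C(9, 2) = 9·8/2 = 36.
Current inversions — for each element, count later smaller elements:
38: 7
41: 7
1: 0
17: 1
25: 2
21: 1
8: 0
29: 1
27: 0
Current total: 7 + 7 + 0 + 1 + 2 + 1 + 0 + 1 + 0 = 19
Shortfall: 36 − 19 = 17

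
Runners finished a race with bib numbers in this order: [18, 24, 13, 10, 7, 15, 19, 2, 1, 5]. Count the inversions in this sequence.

There are 34 out-of-order pairs.

Count, for each position, how many later elements it exceeds:
18: 7
24: 8
13: 5
10: 4
7: 3
15: 3
19: 3
2: 1
1: 0
5: 0
Sum: 7 + 8 + 5 + 4 + 3 + 3 + 3 + 1 + 0 + 0 = 34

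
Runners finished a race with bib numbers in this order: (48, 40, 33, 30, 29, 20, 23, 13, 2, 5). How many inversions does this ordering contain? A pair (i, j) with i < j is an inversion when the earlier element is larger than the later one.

43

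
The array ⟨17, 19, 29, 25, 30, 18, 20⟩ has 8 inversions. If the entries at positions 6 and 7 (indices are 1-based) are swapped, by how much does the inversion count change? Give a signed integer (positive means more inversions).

+1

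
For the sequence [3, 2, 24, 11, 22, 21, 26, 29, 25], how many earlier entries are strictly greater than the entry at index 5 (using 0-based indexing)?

2 such elements

The element at index 5 is 21.
Elements before it: 3, 2, 24, 11, 22
Those larger than 21: 24, 22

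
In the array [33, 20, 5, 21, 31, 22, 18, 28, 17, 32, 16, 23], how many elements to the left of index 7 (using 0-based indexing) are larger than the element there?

2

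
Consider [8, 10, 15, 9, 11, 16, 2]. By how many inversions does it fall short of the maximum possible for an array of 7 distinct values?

Maximum inversions for 7 distinct elements is C(7, 2) = 7·6/2 = 21.
Current inversions — for each element, count later smaller elements:
8: 1
10: 2
15: 3
9: 1
11: 1
16: 1
2: 0
Current total: 1 + 2 + 3 + 1 + 1 + 1 + 0 = 9
Shortfall: 21 − 9 = 12

12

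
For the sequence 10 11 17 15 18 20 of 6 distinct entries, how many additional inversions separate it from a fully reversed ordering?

14 inversions short

Maximum inversions for 6 distinct elements is C(6, 2) = 6·5/2 = 15.
Current inversions — for each element, count later smaller elements:
10: 0
11: 0
17: 1
15: 0
18: 0
20: 0
Current total: 0 + 0 + 1 + 0 + 0 + 0 = 1
Shortfall: 15 − 1 = 14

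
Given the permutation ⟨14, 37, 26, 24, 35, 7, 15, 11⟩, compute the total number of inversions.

19

Sweep left to right; for each value list the smaller values that follow it:
14: 2
37: 6
26: 4
24: 3
35: 3
7: 0
15: 1
11: 0
Sum: 2 + 6 + 4 + 3 + 3 + 0 + 1 + 0 = 19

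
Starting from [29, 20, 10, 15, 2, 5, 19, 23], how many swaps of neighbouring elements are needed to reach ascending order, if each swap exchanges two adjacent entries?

Adjacent swaps: 16

Each adjacent swap fixes exactly one inversion, so the minimum swap count equals the number of inversions.
Count inversions — for each element, later elements that are smaller:
29: 20, 10, 15, 2, 5, 19, 23 → 7
20: 10, 15, 2, 5, 19 → 5
10: 2, 5 → 2
15: 2, 5 → 2
2: none → 0
5: none → 0
19: none → 0
23: none → 0
Total inversions: 7 + 5 + 2 + 2 + 0 + 0 + 0 + 0 = 16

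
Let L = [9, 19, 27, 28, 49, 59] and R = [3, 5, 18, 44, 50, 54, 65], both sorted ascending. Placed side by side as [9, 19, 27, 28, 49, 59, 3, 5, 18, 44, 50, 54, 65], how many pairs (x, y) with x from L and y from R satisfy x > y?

Split inversions: 21

For each element r of the right run, count left-run elements greater than r:
r = 3: 9, 19, 27, 28, 49, 59 → 6
r = 5: 9, 19, 27, 28, 49, 59 → 6
r = 18: 19, 27, 28, 49, 59 → 5
r = 44: 49, 59 → 2
r = 50: 59 → 1
r = 54: 59 → 1
r = 65: none → 0
Cross-inversions: 6 + 6 + 5 + 2 + 1 + 1 + 0 = 21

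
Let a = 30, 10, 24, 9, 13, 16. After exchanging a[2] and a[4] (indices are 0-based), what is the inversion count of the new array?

8

Positions 2 and 4 hold 24 and 13; after swapping, the array is [30, 10, 13, 9, 24, 16].
For each element, count later entries that are smaller:
30: 5
10: 1
13: 1
9: 0
24: 1
16: 0
Sum: 5 + 1 + 1 + 0 + 1 + 0 = 8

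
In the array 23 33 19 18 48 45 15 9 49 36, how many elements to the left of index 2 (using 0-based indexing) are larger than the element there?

2 such elements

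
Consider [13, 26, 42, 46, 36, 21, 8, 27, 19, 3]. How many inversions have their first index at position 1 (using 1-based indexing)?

2

The element at index 1 is 13.
Elements after it: 26, 42, 46, 36, 21, 8, 27, 19, 3
Those smaller than 13: 8, 3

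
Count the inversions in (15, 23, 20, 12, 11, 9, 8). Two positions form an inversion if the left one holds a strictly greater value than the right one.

Sweep left to right; for each value list the smaller values that follow it:
15 → 12, 11, 9, 8 → 4
23 → 20, 12, 11, 9, 8 → 5
20 → 12, 11, 9, 8 → 4
12 → 11, 9, 8 → 3
11 → 9, 8 → 2
9 → 8 → 1
8 → none → 0
Sum: 4 + 5 + 4 + 3 + 2 + 1 + 0 = 19

There are 19 inversions.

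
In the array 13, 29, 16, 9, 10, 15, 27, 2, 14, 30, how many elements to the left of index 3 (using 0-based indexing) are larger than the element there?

3

The element at index 3 is 9.
Elements before it: 13, 29, 16
Those larger than 9: 13, 29, 16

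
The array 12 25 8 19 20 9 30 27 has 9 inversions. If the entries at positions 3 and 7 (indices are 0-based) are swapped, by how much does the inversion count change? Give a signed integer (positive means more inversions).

Positions 3 and 7 hold 19 and 27; after swapping, the array is [12, 25, 8, 27, 20, 9, 30, 19].
For each element, count later entries that are smaller:
12 → 8, 9 → 2
25 → 8, 20, 9, 19 → 4
8 → none → 0
27 → 20, 9, 19 → 3
20 → 9, 19 → 2
9 → none → 0
30 → 19 → 1
19 → none → 0
Sum: 2 + 4 + 0 + 3 + 2 + 0 + 1 + 0 = 12
Change: 12 − 9 = +3

+3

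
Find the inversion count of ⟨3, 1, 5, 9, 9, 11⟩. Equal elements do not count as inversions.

There is 1 inversion.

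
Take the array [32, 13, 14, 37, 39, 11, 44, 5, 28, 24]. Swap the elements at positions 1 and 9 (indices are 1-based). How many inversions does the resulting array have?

22

Positions 1 and 9 hold 32 and 28; after swapping, the array is [28, 13, 14, 37, 39, 11, 44, 5, 32, 24].
For each element, count later entries that are smaller:
28: 5
13: 2
14: 2
37: 4
39: 4
11: 1
44: 3
5: 0
32: 1
24: 0
Sum: 5 + 2 + 2 + 4 + 4 + 1 + 3 + 0 + 1 + 0 = 22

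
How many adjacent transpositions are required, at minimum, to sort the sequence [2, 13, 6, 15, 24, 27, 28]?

1

Each adjacent swap fixes exactly one inversion, so the minimum swap count equals the number of inversions.
Count inversions — for each element, later elements that are smaller:
2: none → 0
13: 6 → 1
6: none → 0
15: none → 0
24: none → 0
27: none → 0
28: none → 0
Total inversions: 0 + 1 + 0 + 0 + 0 + 0 + 0 = 1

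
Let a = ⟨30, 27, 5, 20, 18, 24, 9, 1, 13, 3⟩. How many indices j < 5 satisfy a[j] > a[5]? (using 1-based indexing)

3 such elements

The element at index 5 is 18.
Elements before it: 30, 27, 5, 20
Those larger than 18: 30, 27, 20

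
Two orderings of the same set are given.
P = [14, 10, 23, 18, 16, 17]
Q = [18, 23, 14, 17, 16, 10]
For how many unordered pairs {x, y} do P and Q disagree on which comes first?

8 disagreeing pairs

Assign each item its position (1..6) in the first ordering, then rewrite the second ordering as that position sequence:
positions: 14→1, 10→2, 23→3, 18→4, 16→5, 17→6
second ordering as positions: [4, 3, 1, 6, 5, 2]
Discordant pairs = inversions in this position sequence.
4: 3, 1, 2 → 3
3: 1, 2 → 2
1: 0
6: 5, 2 → 2
5: 2 → 1
2: 0
Total: 3 + 2 + 0 + 2 + 1 + 0 = 8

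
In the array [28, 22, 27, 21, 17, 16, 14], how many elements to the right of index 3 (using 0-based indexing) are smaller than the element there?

3

The element at index 3 is 21.
Elements after it: 17, 16, 14
Those smaller than 21: 17, 16, 14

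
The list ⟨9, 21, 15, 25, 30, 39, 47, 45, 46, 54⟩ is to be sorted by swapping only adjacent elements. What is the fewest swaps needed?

Minimum adjacent swaps = number of inversions (each swap of adjacent out-of-order elements removes one inversion and no swap can remove more).
Count inversions — for each element, later elements that are smaller:
9: none → 0
21: 15 → 1
15: none → 0
25: none → 0
30: none → 0
39: none → 0
47: 45, 46 → 2
45: none → 0
46: none → 0
54: none → 0
Total inversions: 0 + 1 + 0 + 0 + 0 + 0 + 2 + 0 + 0 + 0 = 3

3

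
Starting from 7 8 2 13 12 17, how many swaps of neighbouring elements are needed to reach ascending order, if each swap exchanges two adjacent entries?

Minimum adjacent swaps = number of inversions (each swap of adjacent out-of-order elements removes one inversion and no swap can remove more).
Count inversions — for each element, later elements that are smaller:
7: 2 → 1
8: 2 → 1
2: none → 0
13: 12 → 1
12: none → 0
17: none → 0
Total inversions: 1 + 1 + 0 + 1 + 0 + 0 = 3

3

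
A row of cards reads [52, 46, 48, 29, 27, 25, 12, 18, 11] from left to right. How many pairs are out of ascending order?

Count, for each position, how many later elements it exceeds:
52 → 46, 48, 29, 27, 25, 12, 18, 11 → 8
46 → 29, 27, 25, 12, 18, 11 → 6
48 → 29, 27, 25, 12, 18, 11 → 6
29 → 27, 25, 12, 18, 11 → 5
27 → 25, 12, 18, 11 → 4
25 → 12, 18, 11 → 3
12 → 11 → 1
18 → 11 → 1
11 → none → 0
Sum: 8 + 6 + 6 + 5 + 4 + 3 + 1 + 1 + 0 = 34

Inversions: 34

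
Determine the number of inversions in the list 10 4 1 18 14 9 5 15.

Element-by-element contributions:
10: 4
4: 1
1: 0
18: 4
14: 2
9: 1
5: 0
15: 0
Sum: 4 + 1 + 0 + 4 + 2 + 1 + 0 + 0 = 12

12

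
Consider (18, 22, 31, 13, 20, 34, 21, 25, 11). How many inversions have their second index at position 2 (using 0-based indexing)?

The element at index 2 is 31.
Elements before it: 18, 22
None of them are larger than 31.

0 such elements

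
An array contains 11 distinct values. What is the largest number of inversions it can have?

The maximum occurs when the array is in strictly decreasing order: every one of the C(11, 2) pairs is inverted.
C(11, 2) = 11·10/2 = 55

55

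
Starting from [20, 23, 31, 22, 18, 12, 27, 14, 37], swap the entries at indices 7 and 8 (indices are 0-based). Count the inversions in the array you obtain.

Positions 7 and 8 hold 14 and 37; after swapping, the array is [20, 23, 31, 22, 18, 12, 27, 37, 14].
Sweep left to right; for each value list the smaller values that follow it:
20: 3
23: 4
31: 5
22: 3
18: 2
12: 0
27: 1
37: 1
14: 0
Sum: 3 + 4 + 5 + 3 + 2 + 0 + 1 + 1 + 0 = 19

Inversions: 19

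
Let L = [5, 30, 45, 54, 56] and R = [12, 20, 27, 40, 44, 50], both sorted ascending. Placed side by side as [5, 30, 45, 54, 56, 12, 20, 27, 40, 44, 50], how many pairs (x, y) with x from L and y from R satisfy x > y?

There are 20 split inversions.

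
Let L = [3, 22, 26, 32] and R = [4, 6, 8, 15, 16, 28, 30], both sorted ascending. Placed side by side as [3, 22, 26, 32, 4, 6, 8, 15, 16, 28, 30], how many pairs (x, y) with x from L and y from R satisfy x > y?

For each element r of the right run, count left-run elements greater than r:
r = 4: 22, 26, 32 → 3
r = 6: 22, 26, 32 → 3
r = 8: 22, 26, 32 → 3
r = 15: 22, 26, 32 → 3
r = 16: 22, 26, 32 → 3
r = 28: 32 → 1
r = 30: 32 → 1
Cross-inversions: 3 + 3 + 3 + 3 + 3 + 1 + 1 = 17

17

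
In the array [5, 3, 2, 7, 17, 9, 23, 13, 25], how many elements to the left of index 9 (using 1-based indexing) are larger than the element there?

0

The element at index 9 is 25.
Elements before it: 5, 3, 2, 7, 17, 9, 23, 13
None of them are larger than 25.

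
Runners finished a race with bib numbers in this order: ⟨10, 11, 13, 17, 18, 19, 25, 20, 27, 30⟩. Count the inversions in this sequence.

For each element, count later entries that are smaller:
10: 0
11: 0
13: 0
17: 0
18: 0
19: 0
25: 1
20: 0
27: 0
30: 0
Sum: 0 + 0 + 0 + 0 + 0 + 0 + 1 + 0 + 0 + 0 = 1

1 inversion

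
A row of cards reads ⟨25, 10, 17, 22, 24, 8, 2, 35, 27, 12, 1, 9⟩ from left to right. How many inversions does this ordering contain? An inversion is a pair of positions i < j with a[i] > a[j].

Sweep left to right; for each value list the smaller values that follow it:
25 → 10, 17, 22, 24, 8, 2, 12, 1, 9 → 9
10 → 8, 2, 1, 9 → 4
17 → 8, 2, 12, 1, 9 → 5
22 → 8, 2, 12, 1, 9 → 5
24 → 8, 2, 12, 1, 9 → 5
8 → 2, 1 → 2
2 → 1 → 1
35 → 27, 12, 1, 9 → 4
27 → 12, 1, 9 → 3
12 → 1, 9 → 2
1 → none → 0
9 → none → 0
Sum: 9 + 4 + 5 + 5 + 5 + 2 + 1 + 4 + 3 + 2 + 0 + 0 = 40

There are 40 inversions.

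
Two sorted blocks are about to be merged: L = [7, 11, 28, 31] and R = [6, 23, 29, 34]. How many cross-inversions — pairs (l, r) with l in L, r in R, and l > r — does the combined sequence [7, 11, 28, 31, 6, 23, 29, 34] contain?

Count, for every r in R, how many entries of L exceed r:
r = 6: 7, 11, 28, 31 → 4
r = 23: 28, 31 → 2
r = 29: 31 → 1
r = 34: none → 0
Cross-inversions: 4 + 2 + 1 + 0 = 7

There are 7 cross-inversions.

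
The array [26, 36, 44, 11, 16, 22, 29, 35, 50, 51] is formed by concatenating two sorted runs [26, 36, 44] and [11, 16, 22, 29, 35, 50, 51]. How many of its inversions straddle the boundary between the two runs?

For each element r of the right run, count left-run elements greater than r:
r = 11: 26, 36, 44 → 3
r = 16: 26, 36, 44 → 3
r = 22: 26, 36, 44 → 3
r = 29: 36, 44 → 2
r = 35: 36, 44 → 2
r = 50: none → 0
r = 51: none → 0
Cross-inversions: 3 + 3 + 3 + 2 + 2 + 0 + 0 = 13

13 split inversions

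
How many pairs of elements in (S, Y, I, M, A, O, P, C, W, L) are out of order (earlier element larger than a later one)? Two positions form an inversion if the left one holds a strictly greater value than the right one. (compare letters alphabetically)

For each element, count later entries that are smaller:
S → I, M, A, O, P, C, L → 7
Y → I, M, A, O, P, C, W, L → 8
I → A, C → 2
M → A, C, L → 3
A → none → 0
O → C, L → 2
P → C, L → 2
C → none → 0
W → L → 1
L → none → 0
Sum: 7 + 8 + 2 + 3 + 0 + 2 + 2 + 0 + 1 + 0 = 25

25 inversions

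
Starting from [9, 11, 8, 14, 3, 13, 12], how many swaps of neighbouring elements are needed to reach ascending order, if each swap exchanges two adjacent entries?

Each adjacent swap fixes exactly one inversion, so the minimum swap count equals the number of inversions.
Count inversions — for each element, later elements that are smaller:
9: 8, 3 → 2
11: 8, 3 → 2
8: 3 → 1
14: 3, 13, 12 → 3
3: none → 0
13: 12 → 1
12: none → 0
Total inversions: 2 + 2 + 1 + 3 + 0 + 1 + 0 = 9

9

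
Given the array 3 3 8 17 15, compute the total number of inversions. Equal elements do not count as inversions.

Sweep left to right; for each value list the smaller values that follow it:
3: 0
3: 0
8: 0
17: 1
15: 0
Sum: 0 + 0 + 0 + 1 + 0 = 1

1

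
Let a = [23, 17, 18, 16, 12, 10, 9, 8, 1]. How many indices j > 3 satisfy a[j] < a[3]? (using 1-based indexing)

The element at index 3 is 18.
Elements after it: 16, 12, 10, 9, 8, 1
Those smaller than 18: 16, 12, 10, 9, 8, 1

6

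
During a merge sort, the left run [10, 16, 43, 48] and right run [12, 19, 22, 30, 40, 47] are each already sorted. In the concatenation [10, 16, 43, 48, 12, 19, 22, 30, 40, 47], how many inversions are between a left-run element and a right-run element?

Cross-inversions: 12

Count, for every r in R, how many entries of L exceed r:
r = 12: 16, 43, 48 → 3
r = 19: 43, 48 → 2
r = 22: 43, 48 → 2
r = 30: 43, 48 → 2
r = 40: 43, 48 → 2
r = 47: 48 → 1
Cross-inversions: 3 + 2 + 2 + 2 + 2 + 1 = 12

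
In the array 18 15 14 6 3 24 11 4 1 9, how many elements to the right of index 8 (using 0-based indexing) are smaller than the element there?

0 such elements

The element at index 8 is 1.
Elements after it: 9
None of them are smaller than 1.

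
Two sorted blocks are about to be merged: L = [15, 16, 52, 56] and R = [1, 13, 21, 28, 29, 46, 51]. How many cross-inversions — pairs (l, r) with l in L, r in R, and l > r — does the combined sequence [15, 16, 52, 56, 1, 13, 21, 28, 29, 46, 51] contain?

For each element r of the right run, count left-run elements greater than r:
r = 1: 15, 16, 52, 56 → 4
r = 13: 15, 16, 52, 56 → 4
r = 21: 52, 56 → 2
r = 28: 52, 56 → 2
r = 29: 52, 56 → 2
r = 46: 52, 56 → 2
r = 51: 52, 56 → 2
Cross-inversions: 4 + 4 + 2 + 2 + 2 + 2 + 2 = 18

18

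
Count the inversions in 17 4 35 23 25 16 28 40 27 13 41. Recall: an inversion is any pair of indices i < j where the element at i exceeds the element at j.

Sweep left to right; for each value list the smaller values that follow it:
17 → 4, 16, 13 → 3
4 → none → 0
35 → 23, 25, 16, 28, 27, 13 → 6
23 → 16, 13 → 2
25 → 16, 13 → 2
16 → 13 → 1
28 → 27, 13 → 2
40 → 27, 13 → 2
27 → 13 → 1
13 → none → 0
41 → none → 0
Sum: 3 + 0 + 6 + 2 + 2 + 1 + 2 + 2 + 1 + 0 + 0 = 19

19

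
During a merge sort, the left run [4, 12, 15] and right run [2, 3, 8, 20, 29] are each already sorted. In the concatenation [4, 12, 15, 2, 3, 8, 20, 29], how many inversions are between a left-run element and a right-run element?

8

For each element r of the right run, count left-run elements greater than r:
r = 2: 4, 12, 15 → 3
r = 3: 4, 12, 15 → 3
r = 8: 12, 15 → 2
r = 20: none → 0
r = 29: none → 0
Cross-inversions: 3 + 3 + 2 + 0 + 0 = 8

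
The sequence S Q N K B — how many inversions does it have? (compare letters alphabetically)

For each element, count later entries that are smaller:
S: 4
Q: 3
N: 2
K: 1
B: 0
Sum: 4 + 3 + 2 + 1 + 0 = 10

Out-of-order pairs: 10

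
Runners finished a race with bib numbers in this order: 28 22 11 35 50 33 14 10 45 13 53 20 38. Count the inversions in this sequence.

35

For each element, count later entries that are smaller:
28 → 22, 11, 14, 10, 13, 20 → 6
22 → 11, 14, 10, 13, 20 → 5
11 → 10 → 1
35 → 33, 14, 10, 13, 20 → 5
50 → 33, 14, 10, 45, 13, 20, 38 → 7
33 → 14, 10, 13, 20 → 4
14 → 10, 13 → 2
10 → none → 0
45 → 13, 20, 38 → 3
13 → none → 0
53 → 20, 38 → 2
20 → none → 0
38 → none → 0
Sum: 6 + 5 + 1 + 5 + 7 + 4 + 2 + 0 + 3 + 0 + 2 + 0 + 0 = 35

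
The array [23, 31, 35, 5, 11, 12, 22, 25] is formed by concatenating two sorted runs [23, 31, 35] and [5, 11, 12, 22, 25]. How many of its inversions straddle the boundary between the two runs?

14

Take each right-half value and tally the left-half values above it:
r = 5: 23, 31, 35 → 3
r = 11: 23, 31, 35 → 3
r = 12: 23, 31, 35 → 3
r = 22: 23, 31, 35 → 3
r = 25: 31, 35 → 2
Cross-inversions: 3 + 3 + 3 + 3 + 2 = 14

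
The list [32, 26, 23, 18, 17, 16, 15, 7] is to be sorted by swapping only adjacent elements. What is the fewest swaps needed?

Minimum adjacent swaps = number of inversions (each swap of adjacent out-of-order elements removes one inversion and no swap can remove more).
Count inversions — for each element, later elements that are smaller:
32: 26, 23, 18, 17, 16, 15, 7 → 7
26: 23, 18, 17, 16, 15, 7 → 6
23: 18, 17, 16, 15, 7 → 5
18: 17, 16, 15, 7 → 4
17: 16, 15, 7 → 3
16: 15, 7 → 2
15: 7 → 1
7: none → 0
Total inversions: 7 + 6 + 5 + 4 + 3 + 2 + 1 + 0 = 28

28 adjacent swaps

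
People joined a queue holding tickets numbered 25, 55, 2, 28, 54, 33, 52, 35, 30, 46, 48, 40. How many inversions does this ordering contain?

Sweep left to right; for each value list the smaller values that follow it:
25: 1
55: 10
2: 0
28: 0
54: 7
33: 1
52: 5
35: 1
30: 0
46: 1
48: 1
40: 0
Sum: 1 + 10 + 0 + 0 + 7 + 1 + 5 + 1 + 0 + 1 + 1 + 0 = 27

Inversions: 27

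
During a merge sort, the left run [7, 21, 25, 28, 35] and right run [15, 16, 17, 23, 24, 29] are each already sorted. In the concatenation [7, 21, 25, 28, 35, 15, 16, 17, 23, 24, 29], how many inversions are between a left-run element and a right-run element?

For each element r of the right run, count left-run elements greater than r:
r = 15: 21, 25, 28, 35 → 4
r = 16: 21, 25, 28, 35 → 4
r = 17: 21, 25, 28, 35 → 4
r = 23: 25, 28, 35 → 3
r = 24: 25, 28, 35 → 3
r = 29: 35 → 1
Cross-inversions: 4 + 4 + 4 + 3 + 3 + 1 = 19

19 cross-inversions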